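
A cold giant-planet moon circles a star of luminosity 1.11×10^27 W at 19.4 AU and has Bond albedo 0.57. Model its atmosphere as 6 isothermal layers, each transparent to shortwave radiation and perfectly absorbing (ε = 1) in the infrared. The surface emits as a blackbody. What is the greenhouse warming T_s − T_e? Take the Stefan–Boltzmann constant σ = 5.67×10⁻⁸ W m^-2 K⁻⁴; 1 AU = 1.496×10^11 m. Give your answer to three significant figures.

Orbital distance: d = 19.4 AU = 2.902×10^12 m.
Spreading L over a sphere of radius d: S = 1.11×10^27/(4π·2.90×10^12²) = 10.49 W m^-2.
OLR = S(1−α)/4 = 1.127 W m^-2; the top layer radiates at T_e = 66.78 K.
T_s = (N+1)^(1/4)·T_e = 108.6 K.
Warming: T_s − T_e = 41.84 K.

41.8 kelvin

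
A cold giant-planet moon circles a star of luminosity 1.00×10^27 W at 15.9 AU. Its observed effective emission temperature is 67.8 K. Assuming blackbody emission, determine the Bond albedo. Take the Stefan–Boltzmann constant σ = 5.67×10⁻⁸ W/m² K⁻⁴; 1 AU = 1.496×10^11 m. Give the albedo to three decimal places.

d = 15.9 × 1.496×10^11 m = 2.379×10^12 m.
Flux at the orbit: S = L/(4πd²) = 1.00×10^27/(4π·(2.38×10^12)²) = 14.06 W/m².
From σT⁴ = S(1−α)/4 we invert for α: 1−α = 4σT⁴/S.
4σT⁴ = 4·5.67×10⁻⁸·(67.8)⁴ = 4.792 W/m².
Hence α = 1 − 4.792/14.06 = 0.6593.

0.659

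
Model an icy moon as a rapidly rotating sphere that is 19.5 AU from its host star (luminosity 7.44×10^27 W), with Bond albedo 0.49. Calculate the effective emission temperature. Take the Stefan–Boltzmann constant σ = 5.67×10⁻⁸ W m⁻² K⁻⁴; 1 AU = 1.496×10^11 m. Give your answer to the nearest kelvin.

d = 19.5 × 1.496×10^11 m = 2.917×10^12 m.
S = L/(4πd²) = 69.57 W m⁻².
The planet absorbs (1−α)S over its disc πR² and re-emits over 4πR², so the mean absorbed flux is (1−0.49)·69.57/4 = 8.870 W m⁻².
Balancing against σT⁴: T = (8.870/5.67×10⁻⁸)^(1/4) = 111.8 K.

112 K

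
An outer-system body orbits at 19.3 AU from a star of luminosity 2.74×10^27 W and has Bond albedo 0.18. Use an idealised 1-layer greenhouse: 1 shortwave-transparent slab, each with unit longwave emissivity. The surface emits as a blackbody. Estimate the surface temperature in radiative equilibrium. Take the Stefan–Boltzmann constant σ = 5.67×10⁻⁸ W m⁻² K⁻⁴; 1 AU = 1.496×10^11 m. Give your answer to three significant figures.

Orbital distance: d = 19.3 AU = 2.887×10^12 m.
Spreading L over a sphere of radius d: S = 2.74×10^27/(4π·2.89×10^12²) = 26.16 W m⁻².
Top-of-atmosphere balance: σT_e⁴ = S(1−α)/4 = 5.362 W m⁻² → T_e = 98.61 K.
Layer-by-layer balance gives σT_s⁴ = (N+1)σT_e⁴, so T_s = 2^¼·98.61 = 117.3 K.

117 kelvin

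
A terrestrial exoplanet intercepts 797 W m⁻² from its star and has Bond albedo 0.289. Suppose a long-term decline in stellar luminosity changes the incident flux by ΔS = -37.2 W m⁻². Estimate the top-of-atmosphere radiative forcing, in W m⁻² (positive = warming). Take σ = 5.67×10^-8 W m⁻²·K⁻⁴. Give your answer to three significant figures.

-6.61 W m⁻²

Only a fraction (1−α) is absorbed and it's spread over 4πR², so ΔF = (1−α)ΔS/4 = -6.612 W m⁻².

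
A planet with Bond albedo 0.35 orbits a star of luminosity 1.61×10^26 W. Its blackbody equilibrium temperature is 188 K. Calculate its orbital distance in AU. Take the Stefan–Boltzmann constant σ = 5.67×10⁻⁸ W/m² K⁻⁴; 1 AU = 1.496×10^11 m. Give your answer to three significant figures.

1.15 AU

Energy balance gives S = 4σT⁴/(1−α) = 435.9 W/m².
S = L/(4πd²) → d = √(L/4πS) = √(1.61×10^26/(4π·435.9)) = 1.714×10^11 m = 1.146 AU.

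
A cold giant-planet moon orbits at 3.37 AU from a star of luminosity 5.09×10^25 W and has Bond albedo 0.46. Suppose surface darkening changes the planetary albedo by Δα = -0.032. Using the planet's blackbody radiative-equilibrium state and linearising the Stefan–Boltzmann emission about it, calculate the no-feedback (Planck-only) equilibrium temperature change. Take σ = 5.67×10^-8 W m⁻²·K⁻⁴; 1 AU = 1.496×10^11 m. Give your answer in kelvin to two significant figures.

d = 3.37 × 1.496×10^11 m = 5.042×10^11 m.
Flux at the orbit: S = L/(4πd²) = 5.09×10^25/(4π·(5.04×10^11)²) = 15.94 W m⁻².
The baseline emission temperature is T_e = 78.48 K.
The change in absorbed flux is Δ[S(1−α)/4] = −SΔα/4 = 0.1275 W m⁻².
The Planck feedback parameter is 4σT_e³ = 0.1096 W m⁻²/K.
ΔT₀ = ΔF/λ_P = 0.1275/0.1096 = 1.16 K.

1.2 K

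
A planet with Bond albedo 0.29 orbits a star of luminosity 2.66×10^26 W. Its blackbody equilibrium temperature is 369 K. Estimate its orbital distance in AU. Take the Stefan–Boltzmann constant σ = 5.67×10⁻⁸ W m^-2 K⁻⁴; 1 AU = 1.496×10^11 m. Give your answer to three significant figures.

Energy balance gives S = 4σT⁴/(1−α) = 5922 W m^-2.
Then d = [L/(4πS)]^(1/2) = 5.978×10^10 m, i.e. 0.3996 AU.

0.400 AU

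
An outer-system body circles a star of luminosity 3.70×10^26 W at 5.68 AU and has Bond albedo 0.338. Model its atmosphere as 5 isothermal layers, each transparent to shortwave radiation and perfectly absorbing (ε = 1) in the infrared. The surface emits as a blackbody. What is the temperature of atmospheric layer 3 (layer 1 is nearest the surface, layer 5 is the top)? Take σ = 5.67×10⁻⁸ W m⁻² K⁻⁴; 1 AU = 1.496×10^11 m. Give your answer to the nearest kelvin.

d = 5.68 × 1.496×10^11 m = 8.497×10^11 m.
Spreading L over a sphere of radius d: S = 3.70×10^26/(4π·8.50×10^11²) = 40.78 W m⁻².
Top-of-atmosphere balance: σT_e⁴ = S(1−α)/4 = 6.749 W m⁻² → T_e = 104.5 K.
In the N-layer model, layer k (counted from the surface) has T_k = (N+1−k)^(1/4)·T_e.
T_3 = (3)^(1/4)·104.5 = 137.5 K.

137 K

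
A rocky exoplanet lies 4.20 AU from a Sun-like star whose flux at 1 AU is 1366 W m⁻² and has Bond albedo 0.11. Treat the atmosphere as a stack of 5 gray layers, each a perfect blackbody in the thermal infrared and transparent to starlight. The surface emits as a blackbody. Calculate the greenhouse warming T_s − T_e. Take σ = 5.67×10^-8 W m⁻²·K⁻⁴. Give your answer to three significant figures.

By the inverse-square law, S = 1366/4.20² = 77.44 W m⁻².
Top-of-atmosphere balance: σT_e⁴ = S(1−α)/4 = 17.23 W m⁻² → T_e = 132.0 K.
Surface: T_s = (6)^¼·T_e = 206.6 K.
Warming: T_s − T_e = 74.61 K.

74.6 K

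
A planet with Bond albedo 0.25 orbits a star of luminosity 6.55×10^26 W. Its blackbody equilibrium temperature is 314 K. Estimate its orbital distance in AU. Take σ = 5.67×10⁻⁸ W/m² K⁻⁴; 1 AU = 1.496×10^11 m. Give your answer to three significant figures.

0.890 AU

Energy balance gives S = 4σT⁴/(1−α) = 2940 W/m².
Then d = [L/(4πS)]^(1/2) = 1.332×10^11 m, i.e. 0.8901 AU.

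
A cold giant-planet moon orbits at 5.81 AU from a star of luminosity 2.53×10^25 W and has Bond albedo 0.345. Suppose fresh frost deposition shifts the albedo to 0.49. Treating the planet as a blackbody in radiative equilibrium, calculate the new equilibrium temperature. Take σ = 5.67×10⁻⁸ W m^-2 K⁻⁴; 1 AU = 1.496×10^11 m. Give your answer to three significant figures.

Orbital distance: d = 5.81 AU = 8.692×10^11 m.
Spreading L over a sphere of radius d: S = 2.53×10^25/(4π·8.69×10^11²) = 2.665 W m^-2.
T₂ = [S(1−α₂)/(4σ)]^(1/4) = [2.665·0.51/(4σ)]^(1/4) = 49.48 K.

49.5 K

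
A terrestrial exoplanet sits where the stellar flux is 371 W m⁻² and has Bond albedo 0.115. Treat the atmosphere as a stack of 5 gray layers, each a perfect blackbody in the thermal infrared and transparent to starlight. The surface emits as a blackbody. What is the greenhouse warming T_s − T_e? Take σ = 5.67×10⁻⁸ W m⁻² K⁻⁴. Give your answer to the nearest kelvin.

110 kelvin

Top-of-atmosphere balance: σT_e⁴ = S(1−α)/4 = 82.08 W m⁻² → T_e = 195.1 K.
Surface: T_s = (6)^¼·T_e = 305.3 K.
So the greenhouse effect raises the surface by 305.3 − 195.1 = 110.2 K.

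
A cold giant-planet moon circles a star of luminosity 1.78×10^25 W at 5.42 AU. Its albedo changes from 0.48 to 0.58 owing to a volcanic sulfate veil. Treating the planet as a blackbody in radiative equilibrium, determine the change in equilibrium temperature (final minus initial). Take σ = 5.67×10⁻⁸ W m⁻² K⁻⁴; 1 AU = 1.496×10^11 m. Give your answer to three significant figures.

d = 5.42 × 1.496×10^11 m = 8.108×10^11 m.
Flux at the orbit: S = L/(4πd²) = 1.78×10^25/(4π·(8.11×10^11)²) = 2.155 W m⁻².
Initial: T₁ = [S(1−0.48)/(4σ)]^(1/4) = 47.14 K.
With α = 0.58, T₂ = 44.69 K.
ΔT = T₂ − T₁ = -2.451 K.

-2.45 K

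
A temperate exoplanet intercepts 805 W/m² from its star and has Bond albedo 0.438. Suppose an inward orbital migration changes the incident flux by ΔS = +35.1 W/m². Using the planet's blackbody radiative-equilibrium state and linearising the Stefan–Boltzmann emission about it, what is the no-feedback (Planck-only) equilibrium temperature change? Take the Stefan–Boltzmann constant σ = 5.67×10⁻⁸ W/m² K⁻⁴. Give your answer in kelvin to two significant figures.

2.3 kelvin

Reference equilibrium: T_e = [S(1−α)/(4σ)]^(1/4) = 211.3 K.
TOA radiative forcing: ΔF = (1−α)ΔS/4 = 0.562·(+35.1)/4 = 4.932 W/m².
The Planck feedback parameter is 4σT_e³ = 2.141 W/m²/K.
ΔT₀ = ΔF/λ_P = 4.932/2.141 = 2.30 K.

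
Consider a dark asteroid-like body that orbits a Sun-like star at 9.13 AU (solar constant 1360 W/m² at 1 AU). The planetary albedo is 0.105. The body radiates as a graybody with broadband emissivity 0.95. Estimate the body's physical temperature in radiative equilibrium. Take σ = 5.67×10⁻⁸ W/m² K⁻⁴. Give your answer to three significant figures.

90.7 K

Irradiance scales as 1/d², so S = 1360 W/m² × (1/9.13)² = 16.32 W/m².
The planet absorbs (1−α)S over its disc πR² and re-emits over 4πR², so the mean absorbed flux is (1−0.105)·16.32/4 = 3.651 W/m².
Radiative balance εσT⁴ = 3.651 gives T = [3.651/(0.95·σ)]^(1/4) = 90.73 K.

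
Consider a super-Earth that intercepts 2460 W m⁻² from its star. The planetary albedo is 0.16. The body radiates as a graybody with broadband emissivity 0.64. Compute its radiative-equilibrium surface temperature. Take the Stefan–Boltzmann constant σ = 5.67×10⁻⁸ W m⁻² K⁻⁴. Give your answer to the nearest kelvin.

345 K

Averaging over the sphere, the absorbed flux is S(1−α)/4 = 516.6 W m⁻².
Radiative balance εσT⁴ = 516.6 gives T = [516.6/(0.64·σ)]^(1/4) = 345.4 K.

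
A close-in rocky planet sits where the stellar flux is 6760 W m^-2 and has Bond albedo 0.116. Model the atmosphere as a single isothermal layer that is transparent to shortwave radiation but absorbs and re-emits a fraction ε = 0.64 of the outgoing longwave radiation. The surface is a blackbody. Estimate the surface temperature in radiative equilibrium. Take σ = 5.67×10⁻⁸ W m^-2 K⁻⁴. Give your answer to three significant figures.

Effective emission temperature (TOA balance): σT_e⁴ = S(1−α)/4 = 1494 W m^-2 → T_e = 402.9 K.
Surface balance with a leaky layer gives σT_s⁴ = σT_e⁴·2/(2−ε), so T_s = T_e·[2/(2−0.64)]^(1/4) = 443.7 K.

444 kelvin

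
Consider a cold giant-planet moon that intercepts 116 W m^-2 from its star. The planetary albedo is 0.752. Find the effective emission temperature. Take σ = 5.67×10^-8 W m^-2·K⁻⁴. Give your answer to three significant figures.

106 kelvin

Averaging over the sphere, the absorbed flux is S(1−α)/4 = 7.192 W m^-2.
Balancing against σT⁴: T = (7.192/5.67×10⁻⁸)^(1/4) = 106.1 K.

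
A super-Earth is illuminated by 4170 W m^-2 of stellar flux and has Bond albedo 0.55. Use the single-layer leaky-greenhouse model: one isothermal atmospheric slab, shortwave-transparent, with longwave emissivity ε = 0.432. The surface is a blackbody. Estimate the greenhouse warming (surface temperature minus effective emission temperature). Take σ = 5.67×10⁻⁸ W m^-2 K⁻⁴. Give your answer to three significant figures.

At the top of the atmosphere, σT_e⁴ = S(1−α)/4 = 469.1 W m^-2, giving T_e = 301.6 K.
For a single slab of emissivity ε, T_s⁴ = 2T_e⁴/(2−ε); thus T_s = 301.6·(1.276)^(1/4) = 320.5 K.
The atmosphere warms the surface by 18.92 K.

18.9 K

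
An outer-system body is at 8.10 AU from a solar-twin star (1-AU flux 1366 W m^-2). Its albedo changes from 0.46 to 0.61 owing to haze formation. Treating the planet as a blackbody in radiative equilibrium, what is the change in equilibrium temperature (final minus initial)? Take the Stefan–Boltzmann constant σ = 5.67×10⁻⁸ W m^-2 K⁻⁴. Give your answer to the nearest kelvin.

-7 K

Irradiance scales as 1/d², so S = 1366 W m^-2 × (1/8.10)² = 20.82 W m^-2.
Initial: T₁ = [S(1−0.46)/(4σ)]^(1/4) = 83.91 K.
After:  T₂ = [20.82·0.39/(4σ)]^(1/4) = 77.35 K.
Change: 77.35 − 83.91 = -6.556 K.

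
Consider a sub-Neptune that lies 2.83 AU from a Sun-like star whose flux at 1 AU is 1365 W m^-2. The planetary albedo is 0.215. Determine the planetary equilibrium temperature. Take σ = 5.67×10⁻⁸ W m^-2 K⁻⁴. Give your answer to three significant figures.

Irradiance scales as 1/d², so S = 1365 W m^-2 × (1/2.83)² = 170.4 W m^-2.
Averaging over the sphere, the absorbed flux is S(1−α)/4 = 33.45 W m^-2.
In equilibrium σT⁴ equals this, so T = 155.8 K.

156 K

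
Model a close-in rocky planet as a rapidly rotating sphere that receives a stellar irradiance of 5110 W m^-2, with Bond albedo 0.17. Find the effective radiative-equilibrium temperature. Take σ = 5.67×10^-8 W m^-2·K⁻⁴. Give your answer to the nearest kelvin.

370 kelvin

The planet absorbs (1−α)S over its disc πR² and re-emits over 4πR², so the mean absorbed flux is (1−0.17)·5110/4 = 1060 W m^-2.
Set σT⁴ = 1060 → T = (1060/σ)^(1/4) = 369.8 K.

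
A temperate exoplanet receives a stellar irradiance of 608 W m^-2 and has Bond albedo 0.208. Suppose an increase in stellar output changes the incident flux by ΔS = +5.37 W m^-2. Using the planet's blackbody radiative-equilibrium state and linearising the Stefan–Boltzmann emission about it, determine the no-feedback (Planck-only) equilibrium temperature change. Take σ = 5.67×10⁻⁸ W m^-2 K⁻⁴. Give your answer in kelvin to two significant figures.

0.47 K

The baseline emission temperature is T_e = 214.7 K.
Only a fraction (1−α) is absorbed and it's spread over 4πR², so ΔF = (1−α)ΔS/4 = 1.063 W m^-2.
Planck response: λ_P = 4σT_e³ = 4·5.67×10⁻⁸·(214.7)³ = 2.243 W m^-2/K.
ΔT₀ = ΔF/λ_P = 1.063/2.243 = 0.474 K.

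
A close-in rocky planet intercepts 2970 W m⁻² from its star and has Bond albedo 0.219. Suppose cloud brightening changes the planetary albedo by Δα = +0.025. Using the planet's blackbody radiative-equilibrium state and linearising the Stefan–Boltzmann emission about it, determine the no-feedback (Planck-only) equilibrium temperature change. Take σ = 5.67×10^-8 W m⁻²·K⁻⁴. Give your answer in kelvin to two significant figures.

Reference equilibrium: T_e = [S(1−α)/(4σ)]^(1/4) = 318.0 K.
ΔF = −(S/4)Δα = −(2970/4)×(+0.025) = -18.56 W m⁻².
Planck response: λ_P = 4σT_e³ = 4·5.67×10⁻⁸·(318.0)³ = 7.294 W m⁻²/K.
So ΔT₀ = -18.56/7.294 = -2.54 K.

-2.5 kelvin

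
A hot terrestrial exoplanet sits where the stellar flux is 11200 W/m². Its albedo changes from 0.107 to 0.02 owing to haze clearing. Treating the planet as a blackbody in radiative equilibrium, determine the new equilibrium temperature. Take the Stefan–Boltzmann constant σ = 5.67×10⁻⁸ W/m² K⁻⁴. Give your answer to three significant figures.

469 kelvin

New equilibrium: T₂ = [(1−0.02)·11200/(4σ)]^(1/4) = 469.0 K.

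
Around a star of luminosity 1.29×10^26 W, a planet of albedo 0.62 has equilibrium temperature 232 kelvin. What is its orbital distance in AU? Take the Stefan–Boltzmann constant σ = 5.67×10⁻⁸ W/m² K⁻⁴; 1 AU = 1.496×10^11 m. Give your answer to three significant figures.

Energy balance gives S = 4σT⁴/(1−α) = 1729 W/m².
Then d = [L/(4πS)]^(1/2) = 7.705×10^10 m, i.e. 0.5151 AU.

0.515 AU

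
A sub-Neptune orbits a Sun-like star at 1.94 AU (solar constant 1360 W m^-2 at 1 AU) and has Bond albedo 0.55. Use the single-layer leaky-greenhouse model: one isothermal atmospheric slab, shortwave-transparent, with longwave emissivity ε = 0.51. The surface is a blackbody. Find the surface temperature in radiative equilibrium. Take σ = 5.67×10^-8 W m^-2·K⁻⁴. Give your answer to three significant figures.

176 kelvin

Irradiance scales as 1/d², so S = 1360 W m^-2 × (1/1.94)² = 361.4 W m^-2.
At the top of the atmosphere, σT_e⁴ = S(1−α)/4 = 40.65 W m^-2, giving T_e = 163.6 K.
The surface balance (absorbed SW + ε·downward IR = σT_s⁴) with T_a⁴ = T_s⁴/2 reduces to T_s = T_e·[2/(2−ε)]^¼ = 176.1 K.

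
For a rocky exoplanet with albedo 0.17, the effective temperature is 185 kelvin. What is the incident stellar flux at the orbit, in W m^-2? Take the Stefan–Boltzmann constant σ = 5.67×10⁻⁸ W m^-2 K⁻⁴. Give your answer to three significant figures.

Invert the energy balance for S: S = 4σT⁴/(1−α).
The emitted flux is σT⁴ = 66.42 W m^-2.
S = 4·66.42/0.83 = 320.1 W m^-2.

320 W m^-2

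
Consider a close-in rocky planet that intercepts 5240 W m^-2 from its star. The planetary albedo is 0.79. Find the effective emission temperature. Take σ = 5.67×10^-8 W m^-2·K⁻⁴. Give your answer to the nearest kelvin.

264 kelvin

Absorbed flux (global mean): S(1−α)/4 = 5240·0.21/4 = 275.1 W m^-2.
Set σT⁴ = 275.1 → T = (275.1/σ)^(1/4) = 263.9 K.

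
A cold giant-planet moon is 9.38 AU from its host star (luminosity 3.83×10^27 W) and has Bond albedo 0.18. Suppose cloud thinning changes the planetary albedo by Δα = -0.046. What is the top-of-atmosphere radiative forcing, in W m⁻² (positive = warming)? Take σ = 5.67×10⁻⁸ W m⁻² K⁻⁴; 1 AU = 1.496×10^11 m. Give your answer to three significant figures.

1.78 W m⁻²

Orbital distance: d = 9.38 AU = 1.403×10^12 m.
Spreading L over a sphere of radius d: S = 3.83×10^27/(4π·1.40×10^12²) = 154.8 W m⁻².
ΔF = −(S/4)Δα = −(154.8/4)×(-0.046) = 1.780 W m⁻².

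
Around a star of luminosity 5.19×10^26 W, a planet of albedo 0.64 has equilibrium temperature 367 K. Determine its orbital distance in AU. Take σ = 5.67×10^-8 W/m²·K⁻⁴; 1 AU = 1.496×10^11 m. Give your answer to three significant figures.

0.402 AU

The flux needed for this T is 4σT⁴/(1−0.64) = 11430 W/m².
Then d = [L/(4πS)]^(1/2) = 6.011×10^10 m, i.e. 0.4018 AU.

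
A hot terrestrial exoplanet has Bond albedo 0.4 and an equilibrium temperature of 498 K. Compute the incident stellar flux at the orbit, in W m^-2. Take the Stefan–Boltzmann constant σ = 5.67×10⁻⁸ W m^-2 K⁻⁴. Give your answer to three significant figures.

Invert the energy balance for S: S = 4σT⁴/(1−α).
σT⁴ = 5.67×10⁻⁸·(498)⁴ = 3487 W m^-2.
S = 4·3487/0.6 = 23250 W m^-2.

23200 W m^-2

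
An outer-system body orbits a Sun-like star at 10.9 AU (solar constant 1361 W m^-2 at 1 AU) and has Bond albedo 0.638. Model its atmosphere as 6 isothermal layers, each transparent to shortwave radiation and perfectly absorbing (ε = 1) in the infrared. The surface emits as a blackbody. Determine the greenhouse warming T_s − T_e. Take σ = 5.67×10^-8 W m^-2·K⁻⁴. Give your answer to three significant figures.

Irradiance scales as 1/d², so S = 1361 W m^-2 × (1/10.9)² = 11.46 W m^-2.
OLR = S(1−α)/4 = 1.037 W m^-2; the top layer radiates at T_e = 65.39 K.
T_s = (N+1)^(1/4)·T_e = 106.4 K.
So the greenhouse effect raises the surface by 106.4 − 65.39 = 40.97 K.

41.0 kelvin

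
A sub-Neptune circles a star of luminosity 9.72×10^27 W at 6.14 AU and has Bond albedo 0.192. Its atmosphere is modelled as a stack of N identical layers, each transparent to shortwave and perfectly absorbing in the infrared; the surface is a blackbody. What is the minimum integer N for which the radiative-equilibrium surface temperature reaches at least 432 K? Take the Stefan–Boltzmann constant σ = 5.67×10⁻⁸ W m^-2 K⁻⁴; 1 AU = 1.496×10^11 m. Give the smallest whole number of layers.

10

Orbital distance: d = 6.14 AU = 9.185×10^11 m.
Flux at the orbit: S = L/(4πd²) = 9.72×10^27/(4π·(9.19×10^11)²) = 916.8 W m^-2.
OLR = S(1−α)/4 = 185.2 W m^-2; the top layer radiates at T_e = 239.1 K.
Need (N+1)T_e⁴ ≥ T_s⁴, i.e. N+1 ≥ (432/239.1)⁴ = 10.664.
Rounding up, N = 10.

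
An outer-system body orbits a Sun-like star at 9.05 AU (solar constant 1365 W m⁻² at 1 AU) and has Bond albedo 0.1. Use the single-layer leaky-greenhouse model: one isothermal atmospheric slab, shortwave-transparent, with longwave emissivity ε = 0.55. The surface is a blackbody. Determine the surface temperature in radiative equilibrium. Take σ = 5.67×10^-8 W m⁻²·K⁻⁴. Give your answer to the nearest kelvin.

By the inverse-square law, S = 1365/9.05² = 16.67 W m⁻².
At the top of the atmosphere, σT_e⁴ = S(1−α)/4 = 3.750 W m⁻², giving T_e = 90.18 K.
The surface balance (absorbed SW + ε·downward IR = σT_s⁴) with T_a⁴ = T_s⁴/2 reduces to T_s = T_e·[2/(2−ε)]^¼ = 97.73 K.

98 K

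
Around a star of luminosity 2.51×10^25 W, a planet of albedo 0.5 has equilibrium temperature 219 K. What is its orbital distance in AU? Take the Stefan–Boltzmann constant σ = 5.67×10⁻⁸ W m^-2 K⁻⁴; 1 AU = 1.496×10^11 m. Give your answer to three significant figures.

0.292 AU

Required flux: S = 4σT⁴/(1−α) = 1043 W m^-2.
S = L/(4πd²) → d = √(L/4πS) = √(2.51×10^25/(4π·1043)) = 4.375×10^10 m = 0.2925 AU.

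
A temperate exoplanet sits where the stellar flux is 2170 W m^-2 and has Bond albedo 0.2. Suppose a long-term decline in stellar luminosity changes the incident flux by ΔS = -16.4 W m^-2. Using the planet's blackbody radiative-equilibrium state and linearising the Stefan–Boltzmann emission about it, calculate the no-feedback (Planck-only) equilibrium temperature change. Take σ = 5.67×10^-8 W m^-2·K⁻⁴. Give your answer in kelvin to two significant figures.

The baseline emission temperature is T_e = 295.8 K.
TOA radiative forcing: ΔF = (1−α)ΔS/4 = 0.8·(-16.4)/4 = -3.280 W m^-2.
The Planck feedback parameter is 4σT_e³ = 5.869 W m^-2/K.
So ΔT₀ = -3.280/5.869 = -0.559 K.

-0.56 kelvin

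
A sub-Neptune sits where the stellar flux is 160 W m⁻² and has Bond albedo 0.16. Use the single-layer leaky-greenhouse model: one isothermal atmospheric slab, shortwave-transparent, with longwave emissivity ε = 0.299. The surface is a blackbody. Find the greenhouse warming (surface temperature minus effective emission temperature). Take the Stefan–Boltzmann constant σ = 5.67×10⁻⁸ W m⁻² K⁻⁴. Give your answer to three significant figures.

The planet radiates to space at T_e = [S(1−α)/(4σ)]^(1/4) = 156.0 K.
Surface balance with a leaky layer gives σT_s⁴ = σT_e⁴·2/(2−ε), so T_s = T_e·[2/(2−0.299)]^(1/4) = 162.5 K.
T_s − T_e = 162.5 − 156.0 = 6.446 K.

6.45 K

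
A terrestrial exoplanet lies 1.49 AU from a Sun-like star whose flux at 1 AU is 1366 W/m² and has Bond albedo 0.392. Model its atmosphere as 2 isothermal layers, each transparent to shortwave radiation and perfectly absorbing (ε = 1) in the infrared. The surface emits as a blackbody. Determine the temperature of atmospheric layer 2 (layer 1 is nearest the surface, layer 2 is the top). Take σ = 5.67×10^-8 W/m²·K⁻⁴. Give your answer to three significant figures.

Irradiance scales as 1/d², so S = 1366 W/m² × (1/1.49)² = 615.3 W/m².
The effective emission temperature is T_e = [S(1−α)/(4σ)]^¼ = 201.5 K.
The net upward flux σT_e⁴ is constant between every pair of levels, so T_k⁴ = (N+1−k)T_e⁴.
With k = 2: T_2 = (2+1−2)^¼·201.5 K = 201.5 K.

202 K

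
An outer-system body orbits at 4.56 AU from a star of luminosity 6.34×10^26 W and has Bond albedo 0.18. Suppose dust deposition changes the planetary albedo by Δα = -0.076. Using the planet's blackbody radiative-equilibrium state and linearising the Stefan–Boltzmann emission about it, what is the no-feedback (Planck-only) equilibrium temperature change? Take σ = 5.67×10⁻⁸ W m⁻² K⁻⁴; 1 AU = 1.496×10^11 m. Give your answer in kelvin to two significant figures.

d = 4.56 × 1.496×10^11 m = 6.822×10^11 m.
Spreading L over a sphere of radius d: S = 6.34×10^26/(4π·6.82×10^11²) = 108.4 W m⁻².
The baseline emission temperature is T_e = 140.7 K.
The change in absorbed flux is Δ[S(1−α)/4] = −SΔα/4 = 2.060 W m⁻².
Linearising σT⁴ gives d(σT⁴)/dT = 4σT_e³ = 0.6318 W m⁻² per K.
So ΔT₀ = 2.060/0.6318 = 3.26 K.

3.3 kelvin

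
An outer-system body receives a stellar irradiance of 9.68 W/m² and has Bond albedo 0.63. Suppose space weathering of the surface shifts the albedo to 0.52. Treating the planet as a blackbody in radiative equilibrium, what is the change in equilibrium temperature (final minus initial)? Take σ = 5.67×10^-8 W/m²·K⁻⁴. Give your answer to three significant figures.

Initial: T₁ = [S(1−0.63)/(4σ)]^(1/4) = 63.04 K.
Final:   T₂ = [S(1−0.52)/(4σ)]^(1/4) = 67.28 K.
ΔT = T₂ − T₁ = 4.238 K.

4.24 K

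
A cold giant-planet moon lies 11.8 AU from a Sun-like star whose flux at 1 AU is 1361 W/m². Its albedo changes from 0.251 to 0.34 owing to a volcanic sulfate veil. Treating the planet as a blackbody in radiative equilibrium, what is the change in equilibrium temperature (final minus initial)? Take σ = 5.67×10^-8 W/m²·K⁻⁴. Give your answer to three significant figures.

By the inverse-square law, S = 1361/11.8² = 9.774 W/m².
With α = 0.251, T₁ = 75.38 K.
Final:   T₂ = [S(1−0.34)/(4σ)]^(1/4) = 73.03 K.
Change: 73.03 − 75.38 = -2.346 K.

-2.35 K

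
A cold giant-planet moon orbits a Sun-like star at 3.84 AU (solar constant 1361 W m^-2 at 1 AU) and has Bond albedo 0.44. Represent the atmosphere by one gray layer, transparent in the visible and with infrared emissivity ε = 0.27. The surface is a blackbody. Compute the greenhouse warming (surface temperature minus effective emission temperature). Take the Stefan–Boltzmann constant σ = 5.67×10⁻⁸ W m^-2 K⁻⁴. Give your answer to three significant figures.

4.54 K

Flux at the orbit: S = 1361/(3.84)² = 92.30 W m^-2.
At the top of the atmosphere, σT_e⁴ = S(1−α)/4 = 12.92 W m^-2, giving T_e = 122.9 K.
For a single slab of emissivity ε, T_s⁴ = 2T_e⁴/(2−ε); thus T_s = 122.9·(1.156)^(1/4) = 127.4 K.
T_s − T_e = 127.4 − 122.9 = 4.536 K.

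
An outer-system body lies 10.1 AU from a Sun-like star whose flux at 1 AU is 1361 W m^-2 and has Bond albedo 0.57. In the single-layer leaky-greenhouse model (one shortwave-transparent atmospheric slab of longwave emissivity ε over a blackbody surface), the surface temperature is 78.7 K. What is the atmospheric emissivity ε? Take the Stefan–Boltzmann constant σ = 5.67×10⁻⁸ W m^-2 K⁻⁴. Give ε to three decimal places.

0.681

Flux at the orbit: S = 1361/(10.1)² = 13.34 W m^-2.
Effective temperature: T_e = [S(1−α)/(4σ)]^(1/4) = 70.92 K.
T_s⁴ = T_e⁴·2/(2−ε) → ε = 2 − 2(T_e/T_s)⁴ = 2 − 2·(70.92/78.7)⁴ = 0.6812.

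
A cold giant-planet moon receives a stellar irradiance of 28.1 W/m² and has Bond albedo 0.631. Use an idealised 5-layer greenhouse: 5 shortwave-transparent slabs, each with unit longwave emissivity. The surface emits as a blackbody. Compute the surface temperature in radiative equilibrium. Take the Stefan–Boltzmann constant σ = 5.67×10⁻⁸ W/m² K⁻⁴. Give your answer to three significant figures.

The effective emission temperature is T_e = [S(1−α)/(4σ)]^¼ = 82.23 K.
With N = 5 opaque layers, T_s = (N+1)^(1/4)·T_e = 6^(1/4)·82.23 = 128.7 K.

129 kelvin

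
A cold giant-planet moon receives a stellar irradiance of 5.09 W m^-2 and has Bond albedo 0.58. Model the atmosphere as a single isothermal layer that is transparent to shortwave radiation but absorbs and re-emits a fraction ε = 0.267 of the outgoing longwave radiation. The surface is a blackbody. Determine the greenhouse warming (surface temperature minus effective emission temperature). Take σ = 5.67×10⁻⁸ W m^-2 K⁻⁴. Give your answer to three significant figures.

2.02 K

Effective emission temperature (TOA balance): σT_e⁴ = S(1−α)/4 = 0.5344 W m^-2 → T_e = 55.41 K.
Surface balance with a leaky layer gives σT_s⁴ = σT_e⁴·2/(2−ε), so T_s = T_e·[2/(2−0.267)]^(1/4) = 57.43 K.
Greenhouse warming: T_s − T_e = 2.021 K.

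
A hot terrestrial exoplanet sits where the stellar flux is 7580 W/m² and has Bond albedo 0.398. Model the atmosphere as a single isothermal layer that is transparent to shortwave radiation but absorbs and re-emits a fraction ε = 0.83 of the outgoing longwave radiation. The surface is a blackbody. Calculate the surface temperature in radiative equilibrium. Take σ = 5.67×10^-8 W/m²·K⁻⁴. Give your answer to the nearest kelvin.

431 K

Effective emission temperature (TOA balance): σT_e⁴ = S(1−α)/4 = 1141 W/m² → T_e = 376.6 K.
The surface balance (absorbed SW + ε·downward IR = σT_s⁴) with T_a⁴ = T_s⁴/2 reduces to T_s = T_e·[2/(2−ε)]^¼ = 430.6 K.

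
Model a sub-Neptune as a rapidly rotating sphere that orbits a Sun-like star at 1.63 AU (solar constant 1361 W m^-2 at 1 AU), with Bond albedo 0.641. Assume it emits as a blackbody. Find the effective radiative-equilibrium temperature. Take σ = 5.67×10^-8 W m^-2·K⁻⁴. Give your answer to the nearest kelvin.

Irradiance scales as 1/d², so S = 1361 W m^-2 × (1/1.63)² = 512.3 W m^-2.
Averaging over the sphere, the absorbed flux is S(1−α)/4 = 45.97 W m^-2.
Set σT⁴ = 45.97 → T = (45.97/σ)^(1/4) = 168.7 K.

169 K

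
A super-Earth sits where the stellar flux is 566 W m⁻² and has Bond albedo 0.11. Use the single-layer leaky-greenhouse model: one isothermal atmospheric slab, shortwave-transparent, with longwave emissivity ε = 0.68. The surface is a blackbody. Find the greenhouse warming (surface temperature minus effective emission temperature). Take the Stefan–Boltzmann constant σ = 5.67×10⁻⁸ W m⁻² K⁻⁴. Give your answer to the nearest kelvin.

At the top of the atmosphere, σT_e⁴ = S(1−α)/4 = 125.9 W m⁻², giving T_e = 217.1 K.
For a single slab of emissivity ε, T_s⁴ = 2T_e⁴/(2−ε); thus T_s = 217.1·(1.515)^(1/4) = 240.9 K.
T_s − T_e = 240.9 − 217.1 = 23.76 K.

24 K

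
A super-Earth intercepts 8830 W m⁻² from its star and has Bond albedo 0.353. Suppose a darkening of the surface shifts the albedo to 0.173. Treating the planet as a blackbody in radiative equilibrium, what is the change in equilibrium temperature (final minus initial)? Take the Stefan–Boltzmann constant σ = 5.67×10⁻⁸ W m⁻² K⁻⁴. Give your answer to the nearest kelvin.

Before: T₁ = [8830·0.647/(4σ)]^(1/4) = 398.4 K.
With α = 0.173, T₂ = 423.6 K.
ΔT = T₂ − T₁ = 25.21 K.

25 kelvin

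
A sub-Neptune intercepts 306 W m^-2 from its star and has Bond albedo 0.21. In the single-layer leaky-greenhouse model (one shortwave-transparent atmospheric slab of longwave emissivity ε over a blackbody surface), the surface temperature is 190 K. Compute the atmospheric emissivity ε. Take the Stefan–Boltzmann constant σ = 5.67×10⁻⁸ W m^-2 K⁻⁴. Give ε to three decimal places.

First, T_e = [306.0·(1−0.21)/(4σ)]^(1/4) = 180.7 K.
Since (2−ε)/2 = (T_e/T_s)⁴ = 0.8179, ε = 0.3642.

0.364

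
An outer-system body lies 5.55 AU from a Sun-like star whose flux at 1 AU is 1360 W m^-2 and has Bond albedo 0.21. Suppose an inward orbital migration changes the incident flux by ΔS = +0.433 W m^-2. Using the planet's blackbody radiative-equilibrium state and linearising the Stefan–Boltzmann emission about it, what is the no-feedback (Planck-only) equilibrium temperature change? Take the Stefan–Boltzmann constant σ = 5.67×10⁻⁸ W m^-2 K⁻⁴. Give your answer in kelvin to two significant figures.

Irradiance scales as 1/d², so S = 1360 W m^-2 × (1/5.55)² = 44.15 W m^-2.
Unperturbed T_e = [44.15·(1−0.21)/(4σ)]^¼ = 111.4 K.
TOA radiative forcing: ΔF = (1−α)ΔS/4 = 0.79·(+0.433)/4 = 0.08552 W m^-2.
Linearising σT⁴ gives d(σT⁴)/dT = 4σT_e³ = 0.3132 W m^-2 per K.
Hence the no-feedback warming is ΔF/(4σT_e³) = 0.273 K.

0.27 K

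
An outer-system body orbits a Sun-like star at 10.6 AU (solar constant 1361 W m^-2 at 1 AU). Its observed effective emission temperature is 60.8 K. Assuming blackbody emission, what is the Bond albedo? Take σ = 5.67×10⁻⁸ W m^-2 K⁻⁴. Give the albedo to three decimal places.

0.744

Irradiance scales as 1/d², so S = 1361 W m^-2 × (1/10.6)² = 12.11 W m^-2.
From σT⁴ = S(1−α)/4 we invert for α: 1−α = 4σT⁴/S.
σT⁴ = 0.7748 W m^-2, so 4σT⁴ = 3.099 W m^-2.
Hence α = 1 − 3.099/12.11 = 0.7441.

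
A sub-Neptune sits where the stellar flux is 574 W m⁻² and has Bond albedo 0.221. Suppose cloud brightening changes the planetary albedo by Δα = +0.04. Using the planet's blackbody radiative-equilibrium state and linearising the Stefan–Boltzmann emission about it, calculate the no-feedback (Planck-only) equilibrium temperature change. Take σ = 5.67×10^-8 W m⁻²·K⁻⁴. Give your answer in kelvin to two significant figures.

-2.7 K

Reference equilibrium: T_e = [S(1−α)/(4σ)]^(1/4) = 210.7 K.
TOA radiative forcing: ΔF = −S·Δα/4 = −574.0·(+0.04)/4 = -5.740 W m⁻².
Planck response: λ_P = 4σT_e³ = 4·5.67×10⁻⁸·(210.7)³ = 2.122 W m⁻²/K.
Hence the no-feedback warming is ΔF/(4σT_e³) = -2.70 K.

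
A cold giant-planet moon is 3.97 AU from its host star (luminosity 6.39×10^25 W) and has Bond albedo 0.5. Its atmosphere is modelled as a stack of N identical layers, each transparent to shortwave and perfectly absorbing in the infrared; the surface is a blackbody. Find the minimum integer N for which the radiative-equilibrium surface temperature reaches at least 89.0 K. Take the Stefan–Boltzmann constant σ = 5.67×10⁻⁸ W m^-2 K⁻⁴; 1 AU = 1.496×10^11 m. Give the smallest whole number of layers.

1

d = 3.97 × 1.496×10^11 m = 5.939×10^11 m.
Flux at the orbit: S = L/(4πd²) = 6.39×10^25/(4π·(5.94×10^11)²) = 14.42 W m^-2.
OLR = S(1−α)/4 = 1.802 W m^-2; the top layer radiates at T_e = 75.08 K.
T_s = (N+1)^(1/4)·T_e ≥ 89.0 K requires N+1 ≥ (T_s/T_e)⁴ = (89.0/75.08)⁴ = 1.974.
The minimum whole number is N = 1.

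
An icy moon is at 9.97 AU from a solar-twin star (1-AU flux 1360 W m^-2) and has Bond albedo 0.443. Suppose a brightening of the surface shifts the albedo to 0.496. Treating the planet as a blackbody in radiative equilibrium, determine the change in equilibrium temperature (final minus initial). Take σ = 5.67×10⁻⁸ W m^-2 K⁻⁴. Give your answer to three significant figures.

-1.88 kelvin

Irradiance scales as 1/d², so S = 1360 W m^-2 × (1/9.97)² = 13.68 W m^-2.
Initial: T₁ = [S(1−0.443)/(4σ)]^(1/4) = 76.14 K.
After:  T₂ = [13.68·0.504/(4σ)]^(1/4) = 74.26 K.
Change: 74.26 − 76.14 = -1.880 K.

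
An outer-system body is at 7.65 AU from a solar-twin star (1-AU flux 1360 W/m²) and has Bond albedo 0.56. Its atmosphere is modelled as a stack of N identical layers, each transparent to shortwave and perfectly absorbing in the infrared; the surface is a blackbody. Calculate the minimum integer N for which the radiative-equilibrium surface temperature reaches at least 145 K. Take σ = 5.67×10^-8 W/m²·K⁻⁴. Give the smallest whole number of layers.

Flux at the orbit: S = 1360/(7.65)² = 23.24 W/m².
Top-of-atmosphere balance: σT_e⁴ = S(1−α)/4 = 2.556 W/m² → T_e = 81.94 K.
Need (N+1)T_e⁴ ≥ T_s⁴, i.e. N+1 ≥ (145/81.94)⁴ = 9.805.
So N ≥ 8.805; the smallest integer is N = 9.

9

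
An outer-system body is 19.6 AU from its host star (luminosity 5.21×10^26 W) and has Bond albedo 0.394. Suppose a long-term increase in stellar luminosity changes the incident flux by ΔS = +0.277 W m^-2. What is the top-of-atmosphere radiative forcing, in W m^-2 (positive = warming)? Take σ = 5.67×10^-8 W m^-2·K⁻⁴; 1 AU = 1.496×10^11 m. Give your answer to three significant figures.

Orbital distance: d = 19.6 AU = 2.932×10^12 m.
Flux at the orbit: S = L/(4πd²) = 5.21×10^26/(4π·(2.93×10^12)²) = 4.822 W m^-2.
Only a fraction (1−α) is absorbed and it's spread over 4πR², so ΔF = (1−α)ΔS/4 = 0.04197 W m^-2.

0.0420 W m^-2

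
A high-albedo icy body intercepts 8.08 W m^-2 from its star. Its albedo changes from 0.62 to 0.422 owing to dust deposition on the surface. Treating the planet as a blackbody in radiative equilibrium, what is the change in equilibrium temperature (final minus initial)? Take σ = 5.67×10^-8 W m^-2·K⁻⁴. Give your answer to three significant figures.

6.71 K

Initial: T₁ = [S(1−0.62)/(4σ)]^(1/4) = 60.66 K.
Final:   T₂ = [S(1−0.422)/(4σ)]^(1/4) = 67.36 K.
Change: 67.36 − 60.66 = 6.705 K.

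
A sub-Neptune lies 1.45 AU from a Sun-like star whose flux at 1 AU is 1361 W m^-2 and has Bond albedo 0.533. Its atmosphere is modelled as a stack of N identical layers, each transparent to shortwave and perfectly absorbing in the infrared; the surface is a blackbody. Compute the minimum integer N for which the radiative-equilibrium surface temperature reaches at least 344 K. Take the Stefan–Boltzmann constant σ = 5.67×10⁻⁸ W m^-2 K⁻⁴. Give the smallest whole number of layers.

By the inverse-square law, S = 1361/1.45² = 647.3 W m^-2.
The effective emission temperature is T_e = [S(1−α)/(4σ)]^¼ = 191.1 K.
Need (N+1)T_e⁴ ≥ T_s⁴, i.e. N+1 ≥ (344/191.1)⁴ = 10.506.
So N ≥ 9.506; the smallest integer is N = 10.

10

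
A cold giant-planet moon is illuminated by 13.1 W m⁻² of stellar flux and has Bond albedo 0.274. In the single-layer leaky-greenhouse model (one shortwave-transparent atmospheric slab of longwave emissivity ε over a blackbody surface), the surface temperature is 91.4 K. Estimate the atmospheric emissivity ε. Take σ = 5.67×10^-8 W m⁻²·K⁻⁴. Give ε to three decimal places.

Effective temperature: T_e = [S(1−α)/(4σ)]^(1/4) = 80.47 K.
Inverting T_s⁴ = 2T_e⁴/(2−ε): (T_e/T_s)⁴ = 0.6009, so ε = 2(1 − 0.6009) = 0.7983.

0.798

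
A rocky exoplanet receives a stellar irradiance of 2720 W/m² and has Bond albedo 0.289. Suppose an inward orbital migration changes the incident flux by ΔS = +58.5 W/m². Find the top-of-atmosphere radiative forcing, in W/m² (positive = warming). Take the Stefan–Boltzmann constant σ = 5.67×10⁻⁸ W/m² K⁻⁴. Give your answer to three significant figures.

TOA radiative forcing: ΔF = (1−α)ΔS/4 = 0.711·(+58.5)/4 = 10.40 W/m².

10.4 W/m²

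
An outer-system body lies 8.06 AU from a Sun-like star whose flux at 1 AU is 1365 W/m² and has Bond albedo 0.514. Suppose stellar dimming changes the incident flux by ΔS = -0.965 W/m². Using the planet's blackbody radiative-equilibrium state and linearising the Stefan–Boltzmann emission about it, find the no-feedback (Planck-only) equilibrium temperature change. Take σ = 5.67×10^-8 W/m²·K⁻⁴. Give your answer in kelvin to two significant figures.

-0.94 K

By the inverse-square law, S = 1365/8.06² = 21.01 W/m².
Reference equilibrium: T_e = [S(1−α)/(4σ)]^(1/4) = 81.92 K.
Only a fraction (1−α) is absorbed and it's spread over 4πR², so ΔF = (1−α)ΔS/4 = -0.1172 W/m².
Linearising σT⁴ gives d(σT⁴)/dT = 4σT_e³ = 0.1247 W/m² per K.
Hence the no-feedback warming is ΔF/(4σT_e³) = -0.941 K.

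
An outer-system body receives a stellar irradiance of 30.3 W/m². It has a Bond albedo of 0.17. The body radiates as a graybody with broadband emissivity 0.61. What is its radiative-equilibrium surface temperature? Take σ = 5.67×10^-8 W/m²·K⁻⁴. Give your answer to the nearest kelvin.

Averaging over the sphere, the absorbed flux is S(1−α)/4 = 6.287 W/m².
Equating to εσT⁴ with ε = 0.61: T = (6.287/0.61σ)^(1/4) = 116.1 K.

116 K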